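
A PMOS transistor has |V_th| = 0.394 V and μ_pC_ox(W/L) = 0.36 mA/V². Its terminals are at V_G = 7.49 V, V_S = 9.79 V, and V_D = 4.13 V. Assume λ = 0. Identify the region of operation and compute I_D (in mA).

Saturation; I_D = 0.654 mA

V_SG = V_S − V_G = 9.79 − 7.49 = 2.3 V; V_SD = V_S − V_D = 9.79 − 4.13 = 5.66 V.
V_ov = V_SG − |V_th| = 2.3 − 0.394 = 1.91 V.
Since V_SD = 5.66 V ≥ V_ov = 1.91 V, the device is in saturation.
I_D = ½ k_p V_ov² = 0.5 × 0.36 × 1.91² = 0.654 mA.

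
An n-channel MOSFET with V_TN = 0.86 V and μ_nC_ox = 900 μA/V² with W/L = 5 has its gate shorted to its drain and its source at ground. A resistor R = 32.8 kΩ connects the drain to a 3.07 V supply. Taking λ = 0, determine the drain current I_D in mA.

I_D = 0.0623 mA

With gate tied to drain, V_GS = V_DS ≥ V_GS − V_TN, so the device is in saturation.
k_n = μ_nC_ox · (W/L) = 4.5 mA/V².
KCL at the drain: ½ k_n (V_GS − V_TN)² = (V_DD − V_GS)/R.
Let x = V_GS − 0.86. Then 73.8 x² + x − 2.21 = 0, giving x = 0.166 V (positive root), so V_GS = 1.03 V.
I_D = (V_DD − V_GS)/R = (3.07 − 1.03) / 32.8 = 0.0623 mA.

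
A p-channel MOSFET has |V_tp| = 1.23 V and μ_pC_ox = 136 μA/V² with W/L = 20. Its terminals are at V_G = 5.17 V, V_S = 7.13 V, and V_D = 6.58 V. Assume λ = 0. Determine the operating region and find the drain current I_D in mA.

Triode; I_D = 0.681 mA

V_SG = V_S − V_G = 7.13 − 5.17 = 1.96 V; V_SD = V_S − V_D = 7.13 − 6.58 = 0.55 V.
k_p = μ_pC_ox · (W/L) = 2.72 mA/V².
V_ov = V_SG − |V_tp| = 1.96 − 1.23 = 0.73 V.
Since V_SD = 0.55 V < V_ov = 0.73 V, the device is in the triode region.
I_D = k_p [V_ov · V_SD − ½ V_SD²] = 2.72 × [0.73 × 0.55 − 0.5 × 0.55²] = 0.681 mA.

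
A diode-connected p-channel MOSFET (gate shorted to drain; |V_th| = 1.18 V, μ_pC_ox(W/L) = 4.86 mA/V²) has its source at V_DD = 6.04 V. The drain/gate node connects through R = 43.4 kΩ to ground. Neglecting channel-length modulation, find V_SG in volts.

V_SG = 1.39 V

With gate tied to drain, V_SG = V_SD ≥ V_SG − |V_th|, so the device is in saturation.
KCL at the drain: ½ k_p (V_SG − |V_th|)² = (V_DD − V_SG)/R.
Let x = V_SG − 1.18. Then 105 x² + x − 4.86 = 0, giving x = 0.21 V (positive root), so V_SG = 1.39 V.
I_D = (V_DD − V_SG)/R = (6.04 − 1.39) / 43.4 = 0.107 mA.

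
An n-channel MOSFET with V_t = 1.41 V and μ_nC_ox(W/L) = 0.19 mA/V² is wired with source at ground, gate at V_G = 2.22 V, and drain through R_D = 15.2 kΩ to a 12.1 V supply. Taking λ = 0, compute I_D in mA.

I_D = 0.0623 mA

V_GS = V_G = 2.22 V, so V_ov = 2.22 − 1.41 = 0.81 V.
Assume saturation: I_D = ½ k_n V_ov² = 0.5 × 0.19 × 0.81² = 0.0623 mA, giving V_DS = V_DD − I_D R_D = 12.1 − 0.0623 × 15.2 = 11.2 V.
V_DS = 11.2 V ≥ V_ov = 0.81 V, confirming saturation.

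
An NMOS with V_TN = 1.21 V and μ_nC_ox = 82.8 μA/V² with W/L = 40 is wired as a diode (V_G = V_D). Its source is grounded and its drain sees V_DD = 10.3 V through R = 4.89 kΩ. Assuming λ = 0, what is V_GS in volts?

With gate tied to drain, V_GS = V_DS ≥ V_GS − V_TN, so the device is in saturation.
k_n = μ_nC_ox · (W/L) = 3.312 mA/V².
KCL at the drain: ½ k_n (V_GS − V_TN)² = (V_DD − V_GS)/R.
Let x = V_GS − 1.21. Then 8.1 x² + x − 9.09 = 0, giving x = 1 V (positive root), so V_GS = 2.21 V.
I_D = (V_DD − V_GS)/R = (10.3 − 2.21) / 4.89 = 1.65 mA.

V_GS = 2.21 V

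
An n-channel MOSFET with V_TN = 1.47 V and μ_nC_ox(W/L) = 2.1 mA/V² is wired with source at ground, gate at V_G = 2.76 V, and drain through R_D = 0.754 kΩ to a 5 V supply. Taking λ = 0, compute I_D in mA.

V_GS = V_G = 2.76 V, so V_ov = 2.76 − 1.47 = 1.29 V.
Assume saturation: I_D = ½ k_n V_ov² = 0.5 × 2.1 × 1.29² = 1.75 mA, giving V_DS = V_DD − I_D R_D = 5 − 1.75 × 0.754 = 3.68 V.
V_DS = 3.68 V ≥ V_ov = 1.29 V, confirming saturation.

I_D = 1.75 mA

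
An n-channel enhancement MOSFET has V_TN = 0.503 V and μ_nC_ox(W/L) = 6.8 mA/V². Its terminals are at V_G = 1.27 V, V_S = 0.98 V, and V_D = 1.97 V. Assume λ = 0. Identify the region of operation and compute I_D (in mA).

V_GS = V_G − V_S = 1.27 − 0.98 = 0.29 V; V_DS = V_D − V_S = 1.97 − 0.98 = 0.99 V.
V_GS = 0.29 V < V_TN = 0.503 V, so the transistor is in cutoff.

Cutoff; I_D = 0 mA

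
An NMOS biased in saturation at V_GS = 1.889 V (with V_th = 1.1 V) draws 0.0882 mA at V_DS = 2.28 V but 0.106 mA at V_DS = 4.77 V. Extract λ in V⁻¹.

λ = 0.0994 V⁻¹

With V_GS fixed, I_D ∝ (1 + λ V_DS) in saturation, so I_D2/I_D1 = (1 + λ V_DS2)/(1 + λ V_DS1).
0.106/0.0882 = 1.202 = (1 + 4.77 λ)/(1 + 2.28 λ).
Solving: λ (I_D1 V_DS2 − I_D2 V_DS1) = I_D2 − I_D1, so λ = (0.106 − 0.0882) / (0.0882 × 4.77 − 0.106 × 2.28) = 0.0178 / 0.179 = 0.0994 V⁻¹.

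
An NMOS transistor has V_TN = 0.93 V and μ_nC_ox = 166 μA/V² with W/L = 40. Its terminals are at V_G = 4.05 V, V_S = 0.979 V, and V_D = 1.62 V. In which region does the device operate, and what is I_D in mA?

V_GS = V_G − V_S = 4.05 − 0.979 = 3.07 V; V_DS = V_D − V_S = 1.62 − 0.979 = 0.641 V.
k_n = μ_nC_ox · (W/L) = 6.64 mA/V².
V_ov = V_GS − V_TN = 3.07 − 0.93 = 2.14 V.
Since V_DS = 0.641 V < V_ov = 2.14 V, the device is in the triode region.
I_D = k_n [V_ov · V_DS − ½ V_DS²] = 6.64 × [2.14 × 0.641 − 0.5 × 0.641²] = 7.75 mA.

Triode; I_D = 7.75 mA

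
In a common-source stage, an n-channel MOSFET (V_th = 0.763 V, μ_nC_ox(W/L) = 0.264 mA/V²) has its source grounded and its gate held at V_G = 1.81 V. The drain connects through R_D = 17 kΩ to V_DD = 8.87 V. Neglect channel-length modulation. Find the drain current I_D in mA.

I_D = 0.145 mA

V_GS = V_G = 1.81 V, so V_ov = 1.81 − 0.763 = 1.05 V.
Assume saturation: I_D = ½ k_n V_ov² = 0.5 × 0.264 × 1.05² = 0.145 mA, giving V_DS = V_DD − I_D R_D = 8.87 − 0.145 × 17 = 6.41 V.
V_DS = 6.41 V ≥ V_ov = 1.05 V, confirming saturation.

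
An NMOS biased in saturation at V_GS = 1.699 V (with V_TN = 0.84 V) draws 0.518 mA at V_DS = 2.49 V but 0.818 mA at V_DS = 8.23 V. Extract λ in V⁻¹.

With V_GS fixed, I_D ∝ (1 + λ V_DS) in saturation, so I_D2/I_D1 = (1 + λ V_DS2)/(1 + λ V_DS1).
0.818/0.518 = 1.579 = (1 + 8.23 λ)/(1 + 2.49 λ).
Solving: λ (I_D1 V_DS2 − I_D2 V_DS1) = I_D2 − I_D1, so λ = (0.818 − 0.518) / (0.518 × 8.23 − 0.818 × 2.49) = 0.3 / 2.23 = 0.135 V⁻¹.

λ = 0.135 V⁻¹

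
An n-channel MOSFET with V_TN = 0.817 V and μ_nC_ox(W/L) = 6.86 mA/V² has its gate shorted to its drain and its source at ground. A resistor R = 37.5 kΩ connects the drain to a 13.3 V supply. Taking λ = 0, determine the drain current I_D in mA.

I_D = 0.325 mA

With gate tied to drain, V_GS = V_DS ≥ V_GS − V_TN, so the device is in saturation.
KCL at the drain: ½ k_n (V_GS − V_TN)² = (V_DD − V_GS)/R.
Let x = V_GS − 0.817. Then 129 x² + x − 12.48 = 0, giving x = 0.308 V (positive root), so V_GS = 1.12 V.
I_D = (V_DD − V_GS)/R = (13.3 − 1.12) / 37.5 = 0.325 mA.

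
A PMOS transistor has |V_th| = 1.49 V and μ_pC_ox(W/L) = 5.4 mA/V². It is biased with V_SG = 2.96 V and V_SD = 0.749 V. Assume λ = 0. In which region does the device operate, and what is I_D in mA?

Triode; I_D = 4.43 mA

V_ov = V_SG − |V_th| = 2.96 − 1.49 = 1.47 V.
Since V_SD = 0.749 V < V_ov = 1.47 V, the device is in the triode region.
I_D = k_p [V_ov · V_SD − ½ V_SD²] = 5.4 × [1.47 × 0.749 − 0.5 × 0.749²] = 4.43 mA.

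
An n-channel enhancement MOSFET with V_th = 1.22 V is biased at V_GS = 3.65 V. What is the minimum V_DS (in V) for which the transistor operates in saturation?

The boundary between triode and saturation is V_DS = V_GS − V_th = V_ov.
V_ov = 3.65 − 1.22 = 2.43 V.

V_DS,sat = 2.43 V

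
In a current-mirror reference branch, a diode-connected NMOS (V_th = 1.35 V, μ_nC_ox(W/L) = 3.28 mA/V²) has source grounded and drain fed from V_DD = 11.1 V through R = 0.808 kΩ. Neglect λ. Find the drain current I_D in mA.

With gate tied to drain, V_GS = V_DS ≥ V_GS − V_th, so the device is in saturation.
KCL at the drain: ½ k_n (V_GS − V_th)² = (V_DD − V_GS)/R.
Let x = V_GS − 1.35. Then 1.33 x² + x − 9.75 = 0, giving x = 2.36 V (positive root), so V_GS = 3.71 V.
I_D = (V_DD − V_GS)/R = (11.1 − 3.71) / 0.808 = 9.14 mA.

I_D = 9.14 mA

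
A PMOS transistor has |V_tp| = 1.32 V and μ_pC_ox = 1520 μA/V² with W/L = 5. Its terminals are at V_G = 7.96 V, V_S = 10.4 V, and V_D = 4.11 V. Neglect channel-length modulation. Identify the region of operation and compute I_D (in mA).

V_SG = V_S − V_G = 10.4 − 7.96 = 2.44 V; V_SD = V_S − V_D = 10.4 − 4.11 = 6.29 V.
k_p = μ_pC_ox · (W/L) = 7.6 mA/V².
V_ov = V_SG − |V_tp| = 2.44 − 1.32 = 1.12 V.
Since V_SD = 6.29 V ≥ V_ov = 1.12 V, the device is in saturation.
I_D = ½ k_p V_ov² = 0.5 × 7.6 × 1.12² = 4.77 mA.

Saturation; I_D = 4.77 mA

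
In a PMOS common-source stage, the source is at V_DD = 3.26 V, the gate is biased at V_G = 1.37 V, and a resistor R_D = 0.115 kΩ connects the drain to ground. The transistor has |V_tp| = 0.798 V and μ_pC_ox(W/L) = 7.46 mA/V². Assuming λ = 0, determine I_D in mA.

V_SG = V_DD − V_G = 3.26 − 1.37 = 1.89 V, so V_ov = 1.89 − 0.798 = 1.09 V.
Assume saturation: I_D = ½ k_p V_ov² = 0.5 × 7.46 × 1.09² = 4.45 mA, giving V_SD = V_DD − I_D R_D = 3.26 − 4.45 × 0.115 = 2.75 V.
V_SD = 2.75 V ≥ V_ov = 1.09 V, confirming saturation.

I_D = 4.45 mA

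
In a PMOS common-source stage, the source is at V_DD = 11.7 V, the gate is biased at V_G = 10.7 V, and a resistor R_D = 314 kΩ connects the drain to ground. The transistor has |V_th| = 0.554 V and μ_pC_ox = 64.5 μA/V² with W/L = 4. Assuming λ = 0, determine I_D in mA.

I_D = 0.0257 mA

V_SG = V_DD − V_G = 11.7 − 10.7 = 1 V, so V_ov = 1 − 0.554 = 0.446 V.
k_p = μ_pC_ox · (W/L) = 0.258 mA/V².
Assume saturation: I_D = ½ k_p V_ov² = 0.5 × 0.258 × 0.446² = 0.0257 mA, giving V_SD = V_DD − I_D R_D = 11.7 − 0.0257 × 314 = 3.64 V.
V_SD = 3.64 V ≥ V_ov = 0.446 V, confirming saturation.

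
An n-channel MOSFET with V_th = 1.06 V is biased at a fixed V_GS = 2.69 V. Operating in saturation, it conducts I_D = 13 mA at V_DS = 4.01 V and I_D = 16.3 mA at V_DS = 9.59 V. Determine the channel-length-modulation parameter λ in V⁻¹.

With V_GS fixed, I_D ∝ (1 + λ V_DS) in saturation, so I_D2/I_D1 = (1 + λ V_DS2)/(1 + λ V_DS1).
16.3/13 = 1.254 = (1 + 9.59 λ)/(1 + 4.01 λ).
Solving: λ (I_D1 V_DS2 − I_D2 V_DS1) = I_D2 − I_D1, so λ = (16.3 − 13) / (13 × 9.59 − 16.3 × 4.01) = 3.3 / 59.3 = 0.0556 V⁻¹.

λ = 0.0556 V⁻¹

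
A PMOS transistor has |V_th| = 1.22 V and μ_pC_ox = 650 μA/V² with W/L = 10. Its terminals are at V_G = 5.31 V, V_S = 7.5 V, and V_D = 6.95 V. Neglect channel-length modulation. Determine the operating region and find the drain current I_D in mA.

Triode; I_D = 2.48 mA

V_SG = V_S − V_G = 7.5 − 5.31 = 2.19 V; V_SD = V_S − V_D = 7.5 − 6.95 = 0.55 V.
k_p = μ_pC_ox · (W/L) = 6.5 mA/V².
V_ov = V_SG − |V_th| = 2.19 − 1.22 = 0.97 V.
Since V_SD = 0.55 V < V_ov = 0.97 V, the device is in the triode region.
I_D = k_p [V_ov · V_SD − ½ V_SD²] = 6.5 × [0.97 × 0.55 − 0.5 × 0.55²] = 2.48 mA.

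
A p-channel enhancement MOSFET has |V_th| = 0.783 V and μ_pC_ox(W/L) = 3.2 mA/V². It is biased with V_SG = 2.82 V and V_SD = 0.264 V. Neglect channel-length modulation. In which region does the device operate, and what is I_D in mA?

V_ov = V_SG − |V_th| = 2.82 − 0.783 = 2.04 V.
Since V_SD = 0.264 V < V_ov = 2.04 V, the device is in the triode region.
I_D = k_p [V_ov · V_SD − ½ V_SD²] = 3.2 × [2.04 × 0.264 − 0.5 × 0.264²] = 1.61 mA.

Triode; I_D = 1.61 mA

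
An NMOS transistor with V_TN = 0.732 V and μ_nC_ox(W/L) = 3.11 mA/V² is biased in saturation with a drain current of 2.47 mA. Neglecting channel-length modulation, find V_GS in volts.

In saturation I_D = ½ k_n (V_GS − V_TN)², so V_GS − V_TN = √(2 I_D / k_n) = √(2 × 2.47 / 3.11) = 1.26 V.
V_GS = 0.732 + 1.26 = 1.99 V.

V_GS = 1.99 V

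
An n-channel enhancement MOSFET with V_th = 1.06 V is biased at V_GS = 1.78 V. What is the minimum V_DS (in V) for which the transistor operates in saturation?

The boundary between triode and saturation is V_DS = V_GS − V_th = V_ov.
V_ov = 1.78 − 1.06 = 0.72 V.

V_DS,sat = 0.720 V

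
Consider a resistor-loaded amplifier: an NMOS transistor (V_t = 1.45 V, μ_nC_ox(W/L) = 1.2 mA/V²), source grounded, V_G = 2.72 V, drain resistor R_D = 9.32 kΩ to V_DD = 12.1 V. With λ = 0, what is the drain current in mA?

V_GS = V_G = 2.72 V, so V_ov = 2.72 − 1.45 = 1.27 V.
Assume saturation: I_D = ½ k_n V_ov² = 0.5 × 1.2 × 1.27² = 0.968 mA, giving V_DS = V_DD − I_D R_D = 12.1 − 0.968 × 9.32 = 3.08 V.
V_DS = 3.08 V ≥ V_ov = 1.27 V, confirming saturation.

I_D = 0.968 mA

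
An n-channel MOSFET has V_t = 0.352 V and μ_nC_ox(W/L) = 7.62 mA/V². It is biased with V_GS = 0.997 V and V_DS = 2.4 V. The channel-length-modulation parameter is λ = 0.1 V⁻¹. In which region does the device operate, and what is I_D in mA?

Saturation; I_D = 1.97 mA

V_ov = V_GS − V_t = 0.997 − 0.352 = 0.645 V.
Since V_DS = 2.4 V ≥ V_ov = 0.645 V, the device is in saturation.
I_D = ½ k_n V_ov² (1 + λ V_DS) = 0.5 × 7.62 × 0.645² × (1 + 0.1 × 2.4) = 1.97 mA.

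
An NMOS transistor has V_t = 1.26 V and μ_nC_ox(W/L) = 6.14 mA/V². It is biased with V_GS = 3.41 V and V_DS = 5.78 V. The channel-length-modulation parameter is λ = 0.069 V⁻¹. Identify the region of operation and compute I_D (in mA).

Saturation; I_D = 19.9 mA

V_ov = V_GS − V_t = 3.41 − 1.26 = 2.15 V.
Since V_DS = 5.78 V ≥ V_ov = 2.15 V, the device is in saturation.
I_D = ½ k_n V_ov² (1 + λ V_DS) = 0.5 × 6.14 × 2.15² × (1 + 0.069 × 5.78) = 19.9 mA.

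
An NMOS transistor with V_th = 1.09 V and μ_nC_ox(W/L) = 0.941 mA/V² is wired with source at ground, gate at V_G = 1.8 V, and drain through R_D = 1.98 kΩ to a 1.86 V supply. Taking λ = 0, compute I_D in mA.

V_GS = V_G = 1.8 V, so V_ov = 1.8 − 1.09 = 0.71 V.
Assume saturation: I_D = ½ k_n V_ov² = 0.5 × 0.941 × 0.71² = 0.237 mA, giving V_DS = V_DD − I_D R_D = 1.86 − 0.237 × 1.98 = 1.39 V.
V_DS = 1.39 V ≥ V_ov = 0.71 V, confirming saturation.

I_D = 0.237 mA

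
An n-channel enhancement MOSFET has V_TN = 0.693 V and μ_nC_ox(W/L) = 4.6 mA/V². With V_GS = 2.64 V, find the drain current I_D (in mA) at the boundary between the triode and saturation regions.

I_D = 8.72 mA

At the boundary V_DS = V_ov = V_GS − V_TN = 2.64 − 0.693 = 1.95 V.
I_D = ½ k_n V_ov² = 0.5 × 4.6 × 1.95² = 8.72 mA.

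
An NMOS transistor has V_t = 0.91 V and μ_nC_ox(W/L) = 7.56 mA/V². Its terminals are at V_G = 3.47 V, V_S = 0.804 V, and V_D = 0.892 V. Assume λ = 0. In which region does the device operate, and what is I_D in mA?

Triode; I_D = 1.14 mA

V_GS = V_G − V_S = 3.47 − 0.804 = 2.67 V; V_DS = V_D − V_S = 0.892 − 0.804 = 0.088 V.
V_ov = V_GS − V_t = 2.67 − 0.91 = 1.76 V.
Since V_DS = 0.088 V < V_ov = 1.76 V, the device is in the triode region.
I_D = k_n [V_ov · V_DS − ½ V_DS²] = 7.56 × [1.76 × 0.088 − 0.5 × 0.088²] = 1.14 mA.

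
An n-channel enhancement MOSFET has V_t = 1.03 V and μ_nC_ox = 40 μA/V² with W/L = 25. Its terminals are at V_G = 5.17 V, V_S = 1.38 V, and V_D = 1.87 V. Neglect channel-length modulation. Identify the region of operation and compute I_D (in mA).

V_GS = V_G − V_S = 5.17 − 1.38 = 3.79 V; V_DS = V_D − V_S = 1.87 − 1.38 = 0.49 V.
k_n = μ_nC_ox · (W/L) = 1 mA/V².
V_ov = V_GS − V_t = 3.79 − 1.03 = 2.76 V.
Since V_DS = 0.49 V < V_ov = 2.76 V, the device is in the triode region.
I_D = k_n [V_ov · V_DS − ½ V_DS²] = 1 × [2.76 × 0.49 − 0.5 × 0.49²] = 1.23 mA.

Triode; I_D = 1.23 mA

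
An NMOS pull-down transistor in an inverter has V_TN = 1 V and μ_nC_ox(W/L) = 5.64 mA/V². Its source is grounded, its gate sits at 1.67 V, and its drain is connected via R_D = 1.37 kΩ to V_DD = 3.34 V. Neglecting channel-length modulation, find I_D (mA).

V_GS = V_G = 1.67 V, so V_ov = 1.67 − 1 = 0.67 V.
Assume saturation: I_D = ½ k_n V_ov² = 0.5 × 5.64 × 0.67² = 1.27 mA, giving V_DS = V_DD − I_D R_D = 3.34 − 1.27 × 1.37 = 1.61 V.
V_DS = 1.61 V ≥ V_ov = 0.67 V, confirming saturation.

I_D = 1.27 mA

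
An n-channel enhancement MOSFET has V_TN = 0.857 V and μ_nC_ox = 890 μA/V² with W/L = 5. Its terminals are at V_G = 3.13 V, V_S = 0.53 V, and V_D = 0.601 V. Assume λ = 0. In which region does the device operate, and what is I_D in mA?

V_GS = V_G − V_S = 3.13 − 0.53 = 2.6 V; V_DS = V_D − V_S = 0.601 − 0.53 = 0.071 V.
k_n = μ_nC_ox · (W/L) = 4.45 mA/V².
V_ov = V_GS − V_TN = 2.6 − 0.857 = 1.74 V.
Since V_DS = 0.071 V < V_ov = 1.74 V, the device is in the triode region.
I_D = k_n [V_ov · V_DS − ½ V_DS²] = 4.45 × [1.74 × 0.071 − 0.5 × 0.071²] = 0.539 mA.

Triode; I_D = 0.539 mA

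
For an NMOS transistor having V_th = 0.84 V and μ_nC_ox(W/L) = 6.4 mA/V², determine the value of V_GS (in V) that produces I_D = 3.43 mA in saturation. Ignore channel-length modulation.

V_GS = 1.88 V

In saturation I_D = ½ k_n (V_GS − V_th)², so V_GS − V_th = √(2 I_D / k_n) = √(2 × 3.43 / 6.4) = 1.04 V.
V_GS = 0.84 + 1.04 = 1.88 V.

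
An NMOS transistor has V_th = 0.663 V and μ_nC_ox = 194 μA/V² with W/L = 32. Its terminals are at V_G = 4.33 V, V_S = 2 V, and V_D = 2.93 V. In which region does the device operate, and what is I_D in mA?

V_GS = V_G − V_S = 4.33 − 2 = 2.33 V; V_DS = V_D − V_S = 2.93 − 2 = 0.93 V.
k_n = μ_nC_ox · (W/L) = 6.208 mA/V².
V_ov = V_GS − V_th = 2.33 − 0.663 = 1.67 V.
Since V_DS = 0.93 V < V_ov = 1.67 V, the device is in the triode region.
I_D = k_n [V_ov · V_DS − ½ V_DS²] = 6.208 × [1.67 × 0.93 − 0.5 × 0.93²] = 6.94 mA.

Triode; I_D = 6.94 mA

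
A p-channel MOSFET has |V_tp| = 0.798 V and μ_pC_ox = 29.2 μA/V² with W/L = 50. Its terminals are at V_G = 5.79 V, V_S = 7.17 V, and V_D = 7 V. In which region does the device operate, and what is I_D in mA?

V_SG = V_S − V_G = 7.17 − 5.79 = 1.38 V; V_SD = V_S − V_D = 7.17 − 7 = 0.17 V.
k_p = μ_pC_ox · (W/L) = 1.46 mA/V².
V_ov = V_SG − |V_tp| = 1.38 − 0.798 = 0.582 V.
Since V_SD = 0.17 V < V_ov = 0.582 V, the device is in the triode region.
I_D = k_p [V_ov · V_SD − ½ V_SD²] = 1.46 × [0.582 × 0.17 − 0.5 × 0.17²] = 0.123 mA.

Triode; I_D = 0.123 mA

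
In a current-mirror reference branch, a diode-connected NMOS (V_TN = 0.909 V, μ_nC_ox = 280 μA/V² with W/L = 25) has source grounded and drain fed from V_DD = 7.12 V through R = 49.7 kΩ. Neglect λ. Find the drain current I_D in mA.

With gate tied to drain, V_GS = V_DS ≥ V_GS − V_TN, so the device is in saturation.
k_n = μ_nC_ox · (W/L) = 7 mA/V².
KCL at the drain: ½ k_n (V_GS − V_TN)² = (V_DD − V_GS)/R.
Let x = V_GS − 0.909. Then 174 x² + x − 6.211 = 0, giving x = 0.186 V (positive root), so V_GS = 1.1 V.
I_D = (V_DD − V_GS)/R = (7.12 − 1.1) / 49.7 = 0.121 mA.

I_D = 0.121 mA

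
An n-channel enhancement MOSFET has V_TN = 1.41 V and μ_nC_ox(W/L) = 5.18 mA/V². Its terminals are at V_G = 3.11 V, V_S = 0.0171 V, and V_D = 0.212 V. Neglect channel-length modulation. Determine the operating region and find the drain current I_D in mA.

V_GS = V_G − V_S = 3.11 − 0.0171 = 3.09 V; V_DS = V_D − V_S = 0.212 − 0.0171 = 0.195 V.
V_ov = V_GS − V_TN = 3.09 − 1.41 = 1.68 V.
Since V_DS = 0.195 V < V_ov = 1.68 V, the device is in the triode region.
I_D = k_n [V_ov · V_DS − ½ V_DS²] = 5.18 × [1.68 × 0.195 − 0.5 × 0.195²] = 1.6 mA.

Triode; I_D = 1.60 mA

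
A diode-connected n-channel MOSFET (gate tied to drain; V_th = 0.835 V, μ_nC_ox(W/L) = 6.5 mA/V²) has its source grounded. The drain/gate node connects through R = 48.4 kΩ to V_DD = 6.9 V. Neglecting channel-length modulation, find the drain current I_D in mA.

I_D = 0.121 mA

With gate tied to drain, V_GS = V_DS ≥ V_GS − V_th, so the device is in saturation.
KCL at the drain: ½ k_n (V_GS − V_th)² = (V_DD − V_GS)/R.
Let x = V_GS − 0.835. Then 157 x² + x − 6.065 = 0, giving x = 0.193 V (positive root), so V_GS = 1.03 V.
I_D = (V_DD − V_GS)/R = (6.9 − 1.03) / 48.4 = 0.121 mA.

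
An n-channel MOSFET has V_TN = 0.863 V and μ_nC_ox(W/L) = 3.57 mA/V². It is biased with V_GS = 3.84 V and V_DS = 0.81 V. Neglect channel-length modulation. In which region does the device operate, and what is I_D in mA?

V_ov = V_GS − V_TN = 3.84 − 0.863 = 2.98 V.
Since V_DS = 0.81 V < V_ov = 2.98 V, the device is in the triode region.
I_D = k_n [V_ov · V_DS − ½ V_DS²] = 3.57 × [2.98 × 0.81 − 0.5 × 0.81²] = 7.44 mA.

Triode; I_D = 7.44 mA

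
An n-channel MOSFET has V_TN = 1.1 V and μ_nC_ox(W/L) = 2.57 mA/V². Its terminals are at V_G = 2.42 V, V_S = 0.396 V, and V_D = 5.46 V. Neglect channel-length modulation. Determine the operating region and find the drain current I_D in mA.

Saturation; I_D = 1.10 mA

V_GS = V_G − V_S = 2.42 − 0.396 = 2.02 V; V_DS = V_D − V_S = 5.46 − 0.396 = 5.06 V.
V_ov = V_GS − V_TN = 2.02 − 1.1 = 0.924 V.
Since V_DS = 5.06 V ≥ V_ov = 0.924 V, the device is in saturation.
I_D = ½ k_n V_ov² = 0.5 × 2.57 × 0.924² = 1.1 mA.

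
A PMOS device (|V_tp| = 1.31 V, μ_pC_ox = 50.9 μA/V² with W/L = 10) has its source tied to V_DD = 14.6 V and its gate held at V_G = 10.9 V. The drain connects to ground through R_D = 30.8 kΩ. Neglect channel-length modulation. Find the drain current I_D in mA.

I_D = 0.461 mA

V_SG = V_DD − V_G = 14.6 − 10.9 = 3.7 V, so V_ov = 3.7 − 1.31 = 2.39 V.
k_p = μ_pC_ox · (W/L) = 0.509 mA/V².
Assume saturation: I_D = ½ k_p V_ov² = 0.5 × 0.509 × 2.39² = 1.45 mA, giving V_SD = V_DD − I_D R_D = 14.6 − 1.45 × 30.8 = -30.2 V.
But -30.2 V < V_ov = 2.39 V, so the device is actually in triode.
In triode I_D = k_p[V_ov V_SD − ½ V_SD²] and I_D = (V_DD − V_SD)/R_D. Equating: 7.84 V_SD² − 38.47 V_SD + 14.6 = 0, giving V_SD = 0.415 V (the root below V_ov).
I_D = (14.6 − 0.415) / 30.8 = 0.461 mA.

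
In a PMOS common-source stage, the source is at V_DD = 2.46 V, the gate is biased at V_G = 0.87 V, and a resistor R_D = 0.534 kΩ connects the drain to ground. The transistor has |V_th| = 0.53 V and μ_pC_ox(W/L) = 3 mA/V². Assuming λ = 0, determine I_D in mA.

V_SG = V_DD − V_G = 2.46 − 0.87 = 1.59 V, so V_ov = 1.59 − 0.53 = 1.06 V.
Assume saturation: I_D = ½ k_p V_ov² = 0.5 × 3 × 1.06² = 1.69 mA, giving V_SD = V_DD − I_D R_D = 2.46 − 1.69 × 0.534 = 1.56 V.
V_SD = 1.56 V ≥ V_ov = 1.06 V, confirming saturation.

I_D = 1.69 mA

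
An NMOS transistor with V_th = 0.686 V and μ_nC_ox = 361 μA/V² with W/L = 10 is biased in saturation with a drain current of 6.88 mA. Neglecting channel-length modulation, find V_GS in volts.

V_GS = 2.64 V

k_n = μ_nC_ox · (W/L) = 3.61 mA/V².
In saturation I_D = ½ k_n (V_GS − V_th)², so V_GS − V_th = √(2 I_D / k_n) = √(2 × 6.88 / 3.61) = 1.95 V.
V_GS = 0.686 + 1.95 = 2.64 V.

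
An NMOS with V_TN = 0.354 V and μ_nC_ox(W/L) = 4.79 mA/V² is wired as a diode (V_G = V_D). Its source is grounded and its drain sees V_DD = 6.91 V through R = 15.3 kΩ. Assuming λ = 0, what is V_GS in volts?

V_GS = 0.764 V

With gate tied to drain, V_GS = V_DS ≥ V_GS − V_TN, so the device is in saturation.
KCL at the drain: ½ k_n (V_GS − V_TN)² = (V_DD − V_GS)/R.
Let x = V_GS − 0.354. Then 36.6 x² + x − 6.556 = 0, giving x = 0.41 V (positive root), so V_GS = 0.764 V.
I_D = (V_DD − V_GS)/R = (6.91 − 0.764) / 15.3 = 0.402 mA.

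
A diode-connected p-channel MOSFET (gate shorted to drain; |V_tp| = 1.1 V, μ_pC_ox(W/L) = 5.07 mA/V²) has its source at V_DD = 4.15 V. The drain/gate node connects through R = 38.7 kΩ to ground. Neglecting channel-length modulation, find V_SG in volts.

V_SG = 1.27 V

With gate tied to drain, V_SG = V_SD ≥ V_SG − |V_tp|, so the device is in saturation.
KCL at the drain: ½ k_p (V_SG − |V_tp|)² = (V_DD − V_SG)/R.
Let x = V_SG − 1.1. Then 98.1 x² + x − 3.05 = 0, giving x = 0.171 V (positive root), so V_SG = 1.27 V.
I_D = (V_DD − V_SG)/R = (4.15 − 1.27) / 38.7 = 0.0744 mA.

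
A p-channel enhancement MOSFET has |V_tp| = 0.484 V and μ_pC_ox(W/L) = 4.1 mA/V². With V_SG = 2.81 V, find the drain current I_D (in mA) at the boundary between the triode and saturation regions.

At the boundary V_SD = V_ov = V_SG − |V_tp| = 2.81 − 0.484 = 2.33 V.
I_D = ½ k_p V_ov² = 0.5 × 4.1 × 2.33² = 11.1 mA.

I_D = 11.1 mA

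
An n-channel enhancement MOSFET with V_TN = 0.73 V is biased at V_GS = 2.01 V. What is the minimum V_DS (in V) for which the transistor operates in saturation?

V_DS,sat = 1.28 V

The boundary between triode and saturation is V_DS = V_GS − V_TN = V_ov.
V_ov = 2.01 − 0.73 = 1.28 V.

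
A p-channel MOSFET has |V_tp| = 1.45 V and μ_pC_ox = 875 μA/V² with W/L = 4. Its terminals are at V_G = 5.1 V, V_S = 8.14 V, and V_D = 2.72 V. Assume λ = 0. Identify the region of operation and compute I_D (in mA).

Saturation; I_D = 4.42 mA

V_SG = V_S − V_G = 8.14 − 5.1 = 3.04 V; V_SD = V_S − V_D = 8.14 − 2.72 = 5.42 V.
k_p = μ_pC_ox · (W/L) = 3.5 mA/V².
V_ov = V_SG − |V_tp| = 3.04 − 1.45 = 1.59 V.
Since V_SD = 5.42 V ≥ V_ov = 1.59 V, the device is in saturation.
I_D = ½ k_p V_ov² = 0.5 × 3.5 × 1.59² = 4.42 mA.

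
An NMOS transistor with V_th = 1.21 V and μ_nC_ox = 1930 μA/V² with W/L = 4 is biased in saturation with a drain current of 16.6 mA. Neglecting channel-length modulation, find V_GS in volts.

k_n = μ_nC_ox · (W/L) = 7.72 mA/V².
In saturation I_D = ½ k_n (V_GS − V_th)², so V_GS − V_th = √(2 I_D / k_n) = √(2 × 16.6 / 7.72) = 2.07 V.
V_GS = 1.21 + 2.07 = 3.28 V.

V_GS = 3.28 V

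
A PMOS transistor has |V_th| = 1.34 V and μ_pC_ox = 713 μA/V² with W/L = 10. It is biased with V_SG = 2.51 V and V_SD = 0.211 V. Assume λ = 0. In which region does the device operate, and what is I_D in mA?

Triode; I_D = 1.60 mA

k_p = μ_pC_ox · (W/L) = 7.13 mA/V².
V_ov = V_SG − |V_th| = 2.51 − 1.34 = 1.17 V.
Since V_SD = 0.211 V < V_ov = 1.17 V, the device is in the triode region.
I_D = k_p [V_ov · V_SD − ½ V_SD²] = 7.13 × [1.17 × 0.211 − 0.5 × 0.211²] = 1.6 mA.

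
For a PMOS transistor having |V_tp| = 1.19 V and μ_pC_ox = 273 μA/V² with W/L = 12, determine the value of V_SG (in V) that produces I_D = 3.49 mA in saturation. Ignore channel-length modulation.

k_p = μ_pC_ox · (W/L) = 3.276 mA/V².
In saturation I_D = ½ k_p (V_SG − |V_tp|)², so V_SG − |V_tp| = √(2 I_D / k_p) = √(2 × 3.49 / 3.276) = 1.46 V.
V_SG = 1.19 + 1.46 = 2.65 V.

V_SG = 2.65 V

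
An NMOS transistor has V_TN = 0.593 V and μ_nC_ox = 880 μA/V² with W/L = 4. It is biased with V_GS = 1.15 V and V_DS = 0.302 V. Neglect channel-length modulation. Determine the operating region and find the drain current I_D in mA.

k_n = μ_nC_ox · (W/L) = 3.52 mA/V².
V_ov = V_GS − V_TN = 1.15 − 0.593 = 0.557 V.
Since V_DS = 0.302 V < V_ov = 0.557 V, the device is in the triode region.
I_D = k_n [V_ov · V_DS − ½ V_DS²] = 3.52 × [0.557 × 0.302 − 0.5 × 0.302²] = 0.432 mA.

Triode; I_D = 0.432 mA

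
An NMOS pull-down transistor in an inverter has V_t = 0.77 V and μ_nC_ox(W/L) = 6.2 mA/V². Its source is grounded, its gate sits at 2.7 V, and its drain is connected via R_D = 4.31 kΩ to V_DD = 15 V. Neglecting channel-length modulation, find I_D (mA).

I_D = 3.41 mA

V_GS = V_G = 2.7 V, so V_ov = 2.7 − 0.77 = 1.93 V.
Assume saturation: I_D = ½ k_n V_ov² = 0.5 × 6.2 × 1.93² = 11.5 mA, giving V_DS = V_DD − I_D R_D = 15 − 11.5 × 4.31 = -34.8 V.
But -34.8 V < V_ov = 1.93 V, so the device is actually in triode.
In triode I_D = k_n[V_ov V_DS − ½ V_DS²] and I_D = (V_DD − V_DS)/R_D. Equating: 13.4 V_DS² − 52.57 V_DS + 15 = 0, giving V_DS = 0.31 V (the root below V_ov).
I_D = (15 − 0.31) / 4.31 = 3.41 mA.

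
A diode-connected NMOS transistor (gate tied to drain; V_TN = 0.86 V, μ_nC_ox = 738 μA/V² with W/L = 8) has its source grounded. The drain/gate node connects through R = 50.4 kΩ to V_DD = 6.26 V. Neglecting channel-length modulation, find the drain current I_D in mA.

With gate tied to drain, V_GS = V_DS ≥ V_GS − V_TN, so the device is in saturation.
k_n = μ_nC_ox · (W/L) = 5.904 mA/V².
KCL at the drain: ½ k_n (V_GS − V_TN)² = (V_DD − V_GS)/R.
Let x = V_GS − 0.86. Then 149 x² + x − 5.4 = 0, giving x = 0.187 V (positive root), so V_GS = 1.05 V.
I_D = (V_DD − V_GS)/R = (6.26 − 1.05) / 50.4 = 0.103 mA.

I_D = 0.103 mA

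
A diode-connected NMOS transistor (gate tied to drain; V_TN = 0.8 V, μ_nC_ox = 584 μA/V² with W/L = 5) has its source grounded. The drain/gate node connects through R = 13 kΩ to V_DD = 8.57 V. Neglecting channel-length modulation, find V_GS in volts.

With gate tied to drain, V_GS = V_DS ≥ V_GS − V_TN, so the device is in saturation.
k_n = μ_nC_ox · (W/L) = 2.92 mA/V².
KCL at the drain: ½ k_n (V_GS − V_TN)² = (V_DD − V_GS)/R.
Let x = V_GS − 0.8. Then 19 x² + x − 7.77 = 0, giving x = 0.614 V (positive root), so V_GS = 1.41 V.
I_D = (V_DD − V_GS)/R = (8.57 − 1.41) / 13 = 0.55 mA.

V_GS = 1.41 V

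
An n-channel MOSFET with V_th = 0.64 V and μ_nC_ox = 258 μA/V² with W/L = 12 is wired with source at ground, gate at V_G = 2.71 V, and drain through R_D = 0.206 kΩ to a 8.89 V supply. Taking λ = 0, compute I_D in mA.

I_D = 6.63 mA

V_GS = V_G = 2.71 V, so V_ov = 2.71 − 0.64 = 2.07 V.
k_n = μ_nC_ox · (W/L) = 3.096 mA/V².
Assume saturation: I_D = ½ k_n V_ov² = 0.5 × 3.096 × 2.07² = 6.63 mA, giving V_DS = V_DD − I_D R_D = 8.89 − 6.63 × 0.206 = 7.52 V.
V_DS = 7.52 V ≥ V_ov = 2.07 V, confirming saturation.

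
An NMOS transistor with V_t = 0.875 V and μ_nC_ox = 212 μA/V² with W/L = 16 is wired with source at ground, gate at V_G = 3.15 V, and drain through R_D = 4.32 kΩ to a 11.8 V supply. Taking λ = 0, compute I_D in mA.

V_GS = V_G = 3.15 V, so V_ov = 3.15 − 0.875 = 2.27 V.
k_n = μ_nC_ox · (W/L) = 3.392 mA/V².
Assume saturation: I_D = ½ k_n V_ov² = 0.5 × 3.392 × 2.27² = 8.78 mA, giving V_DS = V_DD − I_D R_D = 11.8 − 8.78 × 4.32 = -26.1 V.
But -26.1 V < V_ov = 2.27 V, so the device is actually in triode.
In triode I_D = k_n[V_ov V_DS − ½ V_DS²] and I_D = (V_DD − V_DS)/R_D. Equating: 7.33 V_DS² − 34.34 V_DS + 11.8 = 0, giving V_DS = 0.373 V (the root below V_ov).
I_D = (11.8 − 0.373) / 4.32 = 2.65 mA.

I_D = 2.65 mA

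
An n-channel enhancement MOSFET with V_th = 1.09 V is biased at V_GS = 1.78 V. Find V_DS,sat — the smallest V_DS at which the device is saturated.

V_DS,sat = 0.690 V

The boundary between triode and saturation is V_DS = V_GS − V_th = V_ov.
V_ov = 1.78 − 1.09 = 0.69 V.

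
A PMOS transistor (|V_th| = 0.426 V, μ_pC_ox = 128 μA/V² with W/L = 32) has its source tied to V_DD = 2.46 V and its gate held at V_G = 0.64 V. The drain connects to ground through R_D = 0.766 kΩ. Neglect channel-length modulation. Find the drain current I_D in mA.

V_SG = V_DD − V_G = 2.46 − 0.64 = 1.82 V, so V_ov = 1.82 − 0.426 = 1.39 V.
k_p = μ_pC_ox · (W/L) = 4.096 mA/V².
Assume saturation: I_D = ½ k_p V_ov² = 0.5 × 4.096 × 1.39² = 3.98 mA, giving V_SD = V_DD − I_D R_D = 2.46 − 3.98 × 0.766 = -0.588 V.
But -0.588 V < V_ov = 1.39 V, so the device is actually in triode.
In triode I_D = k_p[V_ov V_SD − ½ V_SD²] and I_D = (V_DD − V_SD)/R_D. Equating: 1.57 V_SD² − 5.374 V_SD + 2.46 = 0, giving V_SD = 0.544 V (the root below V_ov).
I_D = (2.46 − 0.544) / 0.766 = 2.5 mA.

I_D = 2.50 mA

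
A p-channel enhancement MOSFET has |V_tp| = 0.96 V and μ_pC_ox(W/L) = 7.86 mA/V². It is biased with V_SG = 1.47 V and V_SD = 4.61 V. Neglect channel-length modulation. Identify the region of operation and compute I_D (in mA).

V_ov = V_SG − |V_tp| = 1.47 − 0.96 = 0.51 V.
Since V_SD = 4.61 V ≥ V_ov = 0.51 V, the device is in saturation.
I_D = ½ k_p V_ov² = 0.5 × 7.86 × 0.51² = 1.02 mA.

Saturation; I_D = 1.02 mA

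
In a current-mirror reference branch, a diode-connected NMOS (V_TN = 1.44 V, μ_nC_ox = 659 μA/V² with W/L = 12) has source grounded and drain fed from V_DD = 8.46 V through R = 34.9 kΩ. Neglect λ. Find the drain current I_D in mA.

I_D = 0.195 mA

With gate tied to drain, V_GS = V_DS ≥ V_GS − V_TN, so the device is in saturation.
k_n = μ_nC_ox · (W/L) = 7.908 mA/V².
KCL at the drain: ½ k_n (V_GS − V_TN)² = (V_DD − V_GS)/R.
Let x = V_GS − 1.44. Then 138 x² + x − 7.02 = 0, giving x = 0.222 V (positive root), so V_GS = 1.66 V.
I_D = (V_DD − V_GS)/R = (8.46 − 1.66) / 34.9 = 0.195 mA.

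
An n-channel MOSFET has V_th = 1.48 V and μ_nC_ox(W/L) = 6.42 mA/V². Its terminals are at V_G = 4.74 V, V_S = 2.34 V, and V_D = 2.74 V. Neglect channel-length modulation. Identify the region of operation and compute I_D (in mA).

V_GS = V_G − V_S = 4.74 − 2.34 = 2.4 V; V_DS = V_D − V_S = 2.74 − 2.34 = 0.4 V.
V_ov = V_GS − V_th = 2.4 − 1.48 = 0.92 V.
Since V_DS = 0.4 V < V_ov = 0.92 V, the device is in the triode region.
I_D = k_n [V_ov · V_DS − ½ V_DS²] = 6.42 × [0.92 × 0.4 − 0.5 × 0.4²] = 1.85 mA.

Triode; I_D = 1.85 mA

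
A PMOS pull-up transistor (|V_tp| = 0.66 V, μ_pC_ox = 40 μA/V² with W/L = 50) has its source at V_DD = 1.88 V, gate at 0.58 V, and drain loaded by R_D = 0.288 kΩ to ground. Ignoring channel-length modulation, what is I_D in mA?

V_SG = V_DD − V_G = 1.88 − 0.58 = 1.3 V, so V_ov = 1.3 − 0.66 = 0.64 V.
k_p = μ_pC_ox · (W/L) = 2 mA/V².
Assume saturation: I_D = ½ k_p V_ov² = 0.5 × 2 × 0.64² = 0.41 mA, giving V_SD = V_DD − I_D R_D = 1.88 − 0.41 × 0.288 = 1.76 V.
V_SD = 1.76 V ≥ V_ov = 0.64 V, confirming saturation.

I_D = 0.410 mA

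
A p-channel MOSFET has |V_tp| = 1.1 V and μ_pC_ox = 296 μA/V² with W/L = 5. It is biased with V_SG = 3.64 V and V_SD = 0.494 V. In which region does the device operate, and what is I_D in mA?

k_p = μ_pC_ox · (W/L) = 1.48 mA/V².
V_ov = V_SG − |V_tp| = 3.64 − 1.1 = 2.54 V.
Since V_SD = 0.494 V < V_ov = 2.54 V, the device is in the triode region.
I_D = k_p [V_ov · V_SD − ½ V_SD²] = 1.48 × [2.54 × 0.494 − 0.5 × 0.494²] = 1.68 mA.

Triode; I_D = 1.68 mA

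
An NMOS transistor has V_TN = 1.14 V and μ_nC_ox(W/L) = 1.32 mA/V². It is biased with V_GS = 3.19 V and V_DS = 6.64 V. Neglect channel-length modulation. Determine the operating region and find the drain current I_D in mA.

Saturation; I_D = 2.77 mA

V_ov = V_GS − V_TN = 3.19 − 1.14 = 2.05 V.
Since V_DS = 6.64 V ≥ V_ov = 2.05 V, the device is in saturation.
I_D = ½ k_n V_ov² = 0.5 × 1.32 × 2.05² = 2.77 mA.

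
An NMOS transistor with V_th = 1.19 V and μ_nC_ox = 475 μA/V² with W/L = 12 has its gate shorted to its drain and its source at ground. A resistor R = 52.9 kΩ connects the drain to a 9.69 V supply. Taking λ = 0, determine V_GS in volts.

V_GS = 1.42 V

With gate tied to drain, V_GS = V_DS ≥ V_GS − V_th, so the device is in saturation.
k_n = μ_nC_ox · (W/L) = 5.7 mA/V².
KCL at the drain: ½ k_n (V_GS − V_th)² = (V_DD − V_GS)/R.
Let x = V_GS − 1.19. Then 151 x² + x − 8.5 = 0, giving x = 0.234 V (positive root), so V_GS = 1.42 V.
I_D = (V_DD − V_GS)/R = (9.69 − 1.42) / 52.9 = 0.156 mA.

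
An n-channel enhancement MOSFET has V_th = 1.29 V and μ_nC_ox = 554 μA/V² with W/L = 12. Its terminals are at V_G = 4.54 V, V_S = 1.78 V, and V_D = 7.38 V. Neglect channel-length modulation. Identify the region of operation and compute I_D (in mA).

Saturation; I_D = 7.18 mA

V_GS = V_G − V_S = 4.54 − 1.78 = 2.76 V; V_DS = V_D − V_S = 7.38 − 1.78 = 5.6 V.
k_n = μ_nC_ox · (W/L) = 6.648 mA/V².
V_ov = V_GS − V_th = 2.76 − 1.29 = 1.47 V.
Since V_DS = 5.6 V ≥ V_ov = 1.47 V, the device is in saturation.
I_D = ½ k_n V_ov² = 0.5 × 6.648 × 1.47² = 7.18 mA.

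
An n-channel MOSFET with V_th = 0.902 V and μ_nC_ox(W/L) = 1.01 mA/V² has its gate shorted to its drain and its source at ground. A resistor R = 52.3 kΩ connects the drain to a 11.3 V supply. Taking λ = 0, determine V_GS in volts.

With gate tied to drain, V_GS = V_DS ≥ V_GS − V_th, so the device is in saturation.
KCL at the drain: ½ k_n (V_GS − V_th)² = (V_DD − V_GS)/R.
Let x = V_GS − 0.902. Then 26.4 x² + x − 10.4 = 0, giving x = 0.609 V (positive root), so V_GS = 1.51 V.
I_D = (V_DD − V_GS)/R = (11.3 − 1.51) / 52.3 = 0.187 mA.

V_GS = 1.51 V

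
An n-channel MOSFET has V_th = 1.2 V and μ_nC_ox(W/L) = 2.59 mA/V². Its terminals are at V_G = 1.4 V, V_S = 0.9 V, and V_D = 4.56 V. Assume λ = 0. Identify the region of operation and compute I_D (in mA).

Cutoff; I_D = 0 mA

V_GS = V_G − V_S = 1.4 − 0.9 = 0.5 V; V_DS = V_D − V_S = 4.56 − 0.9 = 3.66 V.
V_GS = 0.5 V < V_th = 1.2 V, so the transistor is in cutoff.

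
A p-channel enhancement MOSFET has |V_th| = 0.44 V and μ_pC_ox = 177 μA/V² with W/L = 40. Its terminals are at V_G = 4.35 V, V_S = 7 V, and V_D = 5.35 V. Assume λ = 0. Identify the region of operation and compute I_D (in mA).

V_SG = V_S − V_G = 7 − 4.35 = 2.65 V; V_SD = V_S − V_D = 7 − 5.35 = 1.65 V.
k_p = μ_pC_ox · (W/L) = 7.08 mA/V².
V_ov = V_SG − |V_th| = 2.65 − 0.44 = 2.21 V.
Since V_SD = 1.65 V < V_ov = 2.21 V, the device is in the triode region.
I_D = k_p [V_ov · V_SD − ½ V_SD²] = 7.08 × [2.21 × 1.65 − 0.5 × 1.65²] = 16.2 mA.

Triode; I_D = 16.2 mA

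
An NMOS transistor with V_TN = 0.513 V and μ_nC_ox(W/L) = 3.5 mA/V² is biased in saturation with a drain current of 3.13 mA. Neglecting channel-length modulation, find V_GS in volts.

In saturation I_D = ½ k_n (V_GS − V_TN)², so V_GS − V_TN = √(2 I_D / k_n) = √(2 × 3.13 / 3.5) = 1.34 V.
V_GS = 0.513 + 1.34 = 1.85 V.

V_GS = 1.85 V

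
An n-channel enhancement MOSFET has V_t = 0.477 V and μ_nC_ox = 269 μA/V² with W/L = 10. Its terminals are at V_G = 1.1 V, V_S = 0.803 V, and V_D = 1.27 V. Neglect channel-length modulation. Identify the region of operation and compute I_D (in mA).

Cutoff; I_D = 0 mA

V_GS = V_G − V_S = 1.1 − 0.803 = 0.297 V; V_DS = V_D − V_S = 1.27 − 0.803 = 0.467 V.
V_GS = 0.297 V < V_t = 0.477 V, so the transistor is in cutoff.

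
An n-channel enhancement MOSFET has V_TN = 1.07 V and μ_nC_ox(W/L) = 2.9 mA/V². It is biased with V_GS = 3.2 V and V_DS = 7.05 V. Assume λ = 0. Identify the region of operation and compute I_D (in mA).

V_ov = V_GS − V_TN = 3.2 − 1.07 = 2.13 V.
Since V_DS = 7.05 V ≥ V_ov = 2.13 V, the device is in saturation.
I_D = ½ k_n V_ov² = 0.5 × 2.9 × 2.13² = 6.58 mA.

Saturation; I_D = 6.58 mA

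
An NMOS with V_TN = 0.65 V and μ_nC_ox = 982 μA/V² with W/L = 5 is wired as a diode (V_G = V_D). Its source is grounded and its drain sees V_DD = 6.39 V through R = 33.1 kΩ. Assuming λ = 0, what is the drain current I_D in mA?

With gate tied to drain, V_GS = V_DS ≥ V_GS − V_TN, so the device is in saturation.
k_n = μ_nC_ox · (W/L) = 4.91 mA/V².
KCL at the drain: ½ k_n (V_GS − V_TN)² = (V_DD − V_GS)/R.
Let x = V_GS − 0.65. Then 81.3 x² + x − 5.74 = 0, giving x = 0.26 V (positive root), so V_GS = 0.91 V.
I_D = (V_DD − V_GS)/R = (6.39 − 0.91) / 33.1 = 0.166 mA.

I_D = 0.166 mA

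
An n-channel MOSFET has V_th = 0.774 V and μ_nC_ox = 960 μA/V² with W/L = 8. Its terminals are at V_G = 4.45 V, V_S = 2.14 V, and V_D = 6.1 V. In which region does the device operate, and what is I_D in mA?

Saturation; I_D = 9.06 mA

V_GS = V_G − V_S = 4.45 − 2.14 = 2.31 V; V_DS = V_D − V_S = 6.1 − 2.14 = 3.96 V.
k_n = μ_nC_ox · (W/L) = 7.68 mA/V².
V_ov = V_GS − V_th = 2.31 − 0.774 = 1.54 V.
Since V_DS = 3.96 V ≥ V_ov = 1.54 V, the device is in saturation.
I_D = ½ k_n V_ov² = 0.5 × 7.68 × 1.54² = 9.06 mA.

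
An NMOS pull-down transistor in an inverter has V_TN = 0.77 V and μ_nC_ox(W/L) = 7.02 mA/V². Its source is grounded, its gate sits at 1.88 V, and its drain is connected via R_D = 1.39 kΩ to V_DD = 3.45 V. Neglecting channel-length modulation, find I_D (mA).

I_D = 2.24 mA

V_GS = V_G = 1.88 V, so V_ov = 1.88 − 0.77 = 1.11 V.
Assume saturation: I_D = ½ k_n V_ov² = 0.5 × 7.02 × 1.11² = 4.32 mA, giving V_DS = V_DD − I_D R_D = 3.45 − 4.32 × 1.39 = -2.56 V.
But -2.56 V < V_ov = 1.11 V, so the device is actually in triode.
In triode I_D = k_n[V_ov V_DS − ½ V_DS²] and I_D = (V_DD − V_DS)/R_D. Equating: 4.88 V_DS² − 11.83 V_DS + 3.45 = 0, giving V_DS = 0.339 V (the root below V_ov).
I_D = (3.45 − 0.339) / 1.39 = 2.24 mA.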